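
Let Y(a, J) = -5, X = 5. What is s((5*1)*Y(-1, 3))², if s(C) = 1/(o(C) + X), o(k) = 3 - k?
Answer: 1/1089 ≈ 0.00091827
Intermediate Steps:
s(C) = 1/(8 - C) (s(C) = 1/((3 - C) + 5) = 1/(8 - C))
s((5*1)*Y(-1, 3))² = (-1/(-8 + (5*1)*(-5)))² = (-1/(-8 + 5*(-5)))² = (-1/(-8 - 25))² = (-1/(-33))² = (-1*(-1/33))² = (1/33)² = 1/1089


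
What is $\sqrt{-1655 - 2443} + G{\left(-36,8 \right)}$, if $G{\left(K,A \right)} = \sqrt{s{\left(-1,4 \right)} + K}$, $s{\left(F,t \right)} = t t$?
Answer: $i \left(\sqrt{4098} + 2 \sqrt{5}\right) \approx 68.488 i$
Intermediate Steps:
$s{\left(F,t \right)} = t^{2}$
$G{\left(K,A \right)} = \sqrt{16 + K}$ ($G{\left(K,A \right)} = \sqrt{4^{2} + K} = \sqrt{16 + K}$)
$\sqrt{-1655 - 2443} + G{\left(-36,8 \right)} = \sqrt{-1655 - 2443} + \sqrt{16 - 36} = \sqrt{-4098} + \sqrt{-20} = i \sqrt{4098} + 2 i \sqrt{5}$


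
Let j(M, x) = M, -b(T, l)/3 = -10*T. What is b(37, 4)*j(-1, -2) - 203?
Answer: -1313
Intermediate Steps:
b(T, l) = 30*T (b(T, l) = -(-30)*T = 30*T)
b(37, 4)*j(-1, -2) - 203 = (30*37)*(-1) - 203 = 1110*(-1) - 203 = -1110 - 203 = -1313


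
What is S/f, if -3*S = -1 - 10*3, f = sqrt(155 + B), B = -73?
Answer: 31*sqrt(82)/246 ≈ 1.1411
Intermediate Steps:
f = sqrt(82) (f = sqrt(155 - 73) = sqrt(82) ≈ 9.0554)
S = 31/3 (S = -(-1 - 10*3)/3 = -(-1 - 30)/3 = -1/3*(-31) = 31/3 ≈ 10.333)
S/f = 31/(3*(sqrt(82))) = 31*(sqrt(82)/82)/3 = 31*sqrt(82)/246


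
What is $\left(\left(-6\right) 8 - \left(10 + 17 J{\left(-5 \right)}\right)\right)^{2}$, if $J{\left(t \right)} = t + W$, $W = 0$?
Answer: $729$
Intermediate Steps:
$J{\left(t \right)} = t$ ($J{\left(t \right)} = t + 0 = t$)
$\left(\left(-6\right) 8 - \left(10 + 17 J{\left(-5 \right)}\right)\right)^{2} = \left(\left(-6\right) 8 - -75\right)^{2} = \left(-48 + \left(85 - 10\right)\right)^{2} = \left(-48 + 75\right)^{2} = 27^{2} = 729$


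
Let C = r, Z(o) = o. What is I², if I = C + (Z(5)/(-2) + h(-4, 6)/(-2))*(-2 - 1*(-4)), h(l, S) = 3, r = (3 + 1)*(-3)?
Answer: 400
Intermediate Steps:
r = -12 (r = 4*(-3) = -12)
C = -12
I = -20 (I = -12 + (5/(-2) + 3/(-2))*(-2 - 1*(-4)) = -12 + (5*(-½) + 3*(-½))*(-2 + 4) = -12 + (-5/2 - 3/2)*2 = -12 - 4*2 = -12 - 8 = -20)
I² = (-20)² = 400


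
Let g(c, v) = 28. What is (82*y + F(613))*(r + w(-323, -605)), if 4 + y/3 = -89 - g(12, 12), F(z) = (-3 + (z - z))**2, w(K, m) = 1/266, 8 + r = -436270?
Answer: 493328324697/38 ≈ 1.2982e+10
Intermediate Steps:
r = -436278 (r = -8 - 436270 = -436278)
w(K, m) = 1/266
F(z) = 9 (F(z) = (-3 + 0)**2 = (-3)**2 = 9)
y = -363 (y = -12 + 3*(-89 - 1*28) = -12 + 3*(-89 - 28) = -12 + 3*(-117) = -12 - 351 = -363)
(82*y + F(613))*(r + w(-323, -605)) = (82*(-363) + 9)*(-436278 + 1/266) = (-29766 + 9)*(-116049947/266) = -29757*(-116049947/266) = 493328324697/38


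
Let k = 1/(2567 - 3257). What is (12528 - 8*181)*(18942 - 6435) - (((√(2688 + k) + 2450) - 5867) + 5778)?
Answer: 138575199 - √1279756110/690 ≈ 1.3858e+8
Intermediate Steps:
k = -1/690 (k = 1/(-690) = -1/690 ≈ -0.0014493)
(12528 - 8*181)*(18942 - 6435) - (((√(2688 + k) + 2450) - 5867) + 5778) = (12528 - 8*181)*(18942 - 6435) - (((√(2688 - 1/690) + 2450) - 5867) + 5778) = (12528 - 1448)*12507 - (((√(1854719/690) + 2450) - 5867) + 5778) = 11080*12507 - (((√1279756110/690 + 2450) - 5867) + 5778) = 138577560 - (((2450 + √1279756110/690) - 5867) + 5778) = 138577560 - ((-3417 + √1279756110/690) + 5778) = 138577560 - (2361 + √1279756110/690) = 138577560 + (-2361 - √1279756110/690) = 138575199 - √1279756110/690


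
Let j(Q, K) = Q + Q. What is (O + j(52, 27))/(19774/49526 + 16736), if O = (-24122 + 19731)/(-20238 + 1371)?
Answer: 48697900517/7819304665485 ≈ 0.0062279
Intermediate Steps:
O = 4391/18867 (O = -4391/(-18867) = -4391*(-1/18867) = 4391/18867 ≈ 0.23273)
j(Q, K) = 2*Q
(O + j(52, 27))/(19774/49526 + 16736) = (4391/18867 + 2*52)/(19774/49526 + 16736) = (4391/18867 + 104)/(19774*(1/49526) + 16736) = 1966559/(18867*(9887/24763 + 16736)) = 1966559/(18867*(414443455/24763)) = (1966559/18867)*(24763/414443455) = 48697900517/7819304665485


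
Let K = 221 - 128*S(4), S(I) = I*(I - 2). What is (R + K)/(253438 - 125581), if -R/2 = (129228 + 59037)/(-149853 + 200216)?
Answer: -40818019/6439262091 ≈ -0.0063389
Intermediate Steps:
S(I) = I*(-2 + I)
R = -376530/50363 (R = -2*(129228 + 59037)/(-149853 + 200216) = -376530/50363 ≈ -7.4763)
K = -803 (K = 221 - 512*(-2 + 4) = 221 - 512*2 = 221 - 128*8 = 221 - 1024 = -803)
(R + K)/(253438 - 125581) = (-376530/50363 - 803)/(253438 - 125581) = -40818019/50363/127857 = -40818019/50363*1/127857 = -40818019/6439262091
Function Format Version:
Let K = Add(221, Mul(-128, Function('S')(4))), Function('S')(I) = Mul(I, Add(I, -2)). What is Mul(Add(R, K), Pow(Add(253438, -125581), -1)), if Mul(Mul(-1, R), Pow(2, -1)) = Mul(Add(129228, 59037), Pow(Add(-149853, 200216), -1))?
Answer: Rational(-40818019, 6439262091) ≈ -0.0063389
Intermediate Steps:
Function('S')(I) = Mul(I, Add(-2, I))
R = Rational(-376530, 50363) (R = Mul(-2, Mul(Add(129228, 59037), Pow(Add(-149853, 200216), -1))) = Mul(-2, Mul(188265, Pow(50363, -1))) = Mul(-2, Mul(188265, Rational(1, 50363))) = Mul(-2, Rational(188265, 50363)) = Rational(-376530, 50363) ≈ -7.4763)
K = -803 (K = Add(221, Mul(-128, Mul(4, Add(-2, 4)))) = Add(221, Mul(-128, Mul(4, 2))) = Add(221, Mul(-128, 8)) = Add(221, -1024) = -803)
Mul(Add(R, K), Pow(Add(253438, -125581), -1)) = Mul(Add(Rational(-376530, 50363), -803), Pow(Add(253438, -125581), -1)) = Mul(Rational(-40818019, 50363), Pow(127857, -1)) = Mul(Rational(-40818019, 50363), Rational(1, 127857)) = Rational(-40818019, 6439262091)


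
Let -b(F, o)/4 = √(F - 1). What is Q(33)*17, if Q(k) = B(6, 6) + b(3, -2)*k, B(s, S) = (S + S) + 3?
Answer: 255 - 2244*√2 ≈ -2918.5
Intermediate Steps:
B(s, S) = 3 + 2*S (B(s, S) = 2*S + 3 = 3 + 2*S)
b(F, o) = -4*√(-1 + F) (b(F, o) = -4*√(F - 1) = -4*√(-1 + F))
Q(k) = 15 - 4*k*√2 (Q(k) = (3 + 2*6) + (-4*√(-1 + 3))*k = (3 + 12) + (-4*√2)*k = 15 - 4*k*√2)
Q(33)*17 = (15 - 4*33*√2)*17 = (15 - 132*√2)*17 = 255 - 2244*√2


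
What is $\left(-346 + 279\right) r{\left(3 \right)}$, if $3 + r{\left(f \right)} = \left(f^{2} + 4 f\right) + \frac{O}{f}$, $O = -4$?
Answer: $- \frac{3350}{3} \approx -1116.7$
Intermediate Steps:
$r{\left(f \right)} = -3 + f^{2} - \frac{4}{f} + 4 f$ ($r{\left(f \right)} = -3 - \left(- f^{2} - 4 f + \frac{4}{f}\right) = -3 + \left(f^{2} - \frac{4}{f} + 4 f\right) = -3 + f^{2} - \frac{4}{f} + 4 f$)
$\left(-346 + 279\right) r{\left(3 \right)} = \left(-346 + 279\right) \left(-3 + 3^{2} - \frac{4}{3} + 4 \cdot 3\right) = - 67 \left(-3 + 9 - \frac{4}{3} + 12\right) = \left(-67\right) \frac{50}{3} = - \frac{3350}{3}$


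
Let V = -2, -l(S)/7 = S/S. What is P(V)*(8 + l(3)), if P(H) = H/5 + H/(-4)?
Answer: ⅒ ≈ 0.10000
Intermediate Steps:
l(S) = -7 (l(S) = -7*S/S = -7*1 = -7)
P(H) = -H/20 (P(H) = H*(⅕) + H*(-¼) = H/5 - H/4 = -H/20)
P(V)*(8 + l(3)) = (-1/20*(-2))*(8 - 7) = (⅒)*1 = ⅒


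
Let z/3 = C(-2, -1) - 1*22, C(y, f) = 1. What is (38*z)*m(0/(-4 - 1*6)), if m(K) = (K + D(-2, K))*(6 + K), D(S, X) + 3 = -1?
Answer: 57456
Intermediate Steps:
D(S, X) = -4 (D(S, X) = -3 - 1 = -4)
m(K) = (-4 + K)*(6 + K) (m(K) = (K - 4)*(6 + K) = (-4 + K)*(6 + K))
z = -63 (z = 3*(1 - 1*22) = 3*(1 - 22) = 3*(-21) = -63)
(38*z)*m(0/(-4 - 1*6)) = (38*(-63))*(-24 + (0/(-4 - 1*6))**2 + 2*(0/(-4 - 1*6))) = -2394*(-24 + (0/(-4 - 6))**2 + 2*(0/(-4 - 6))) = -2394*(-24 + (0/(-10))**2 + 2*(0/(-10))) = -2394*(-24 + (0*(-1/10))**2 + 2*(0*(-1/10))) = -2394*(-24 + 0**2 + 2*0) = -2394*(-24 + 0 + 0) = -2394*(-24) = 57456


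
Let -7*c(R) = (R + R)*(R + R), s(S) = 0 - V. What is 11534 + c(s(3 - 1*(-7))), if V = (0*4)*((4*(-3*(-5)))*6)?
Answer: 11534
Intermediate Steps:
V = 0 (V = 0*((4*15)*6) = 0*(60*6) = 0*360 = 0)
s(S) = 0 (s(S) = 0 - 1*0 = 0 + 0 = 0)
c(R) = -4*R²/7 (c(R) = -(R + R)*(R + R)/7 = -2*R*2*R/7 = -4*R²/7)
11534 + c(s(3 - 1*(-7))) = 11534 - 4/7*0² = 11534 - 4/7*0 = 11534 + 0 = 11534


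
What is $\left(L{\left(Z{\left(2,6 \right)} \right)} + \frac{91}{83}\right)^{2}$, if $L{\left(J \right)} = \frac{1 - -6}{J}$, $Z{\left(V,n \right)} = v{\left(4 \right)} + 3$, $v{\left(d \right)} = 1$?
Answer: $\frac{893025}{110224} \approx 8.1019$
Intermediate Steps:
$Z{\left(V,n \right)} = 4$ ($Z{\left(V,n \right)} = 1 + 3 = 4$)
$L{\left(J \right)} = \frac{7}{J}$ ($L{\left(J \right)} = \frac{1 + 6}{J} = \frac{7}{J}$)
$\left(L{\left(Z{\left(2,6 \right)} \right)} + \frac{91}{83}\right)^{2} = \left(\frac{7}{4} + \frac{91}{83}\right)^{2} = \left(\frac{945}{332}\right)^{2} = \frac{893025}{110224}$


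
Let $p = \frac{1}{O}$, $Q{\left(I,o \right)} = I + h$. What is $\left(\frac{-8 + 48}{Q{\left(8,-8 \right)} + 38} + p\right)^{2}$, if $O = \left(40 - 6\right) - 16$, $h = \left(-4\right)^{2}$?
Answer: $\frac{152881}{311364} \approx 0.491$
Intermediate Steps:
$h = 16$
$Q{\left(I,o \right)} = 16 + I$ ($Q{\left(I,o \right)} = I + 16 = 16 + I$)
$O = 18$ ($O = 34 - 16 = 18$)
$p = \frac{1}{18} \approx 0.055556$
$\left(\frac{-8 + 48}{Q{\left(8,-8 \right)} + 38} + p\right)^{2} = \left(\frac{-8 + 48}{\left(16 + 8\right) + 38} + \frac{1}{18}\right)^{2} = \left(\frac{40}{24 + 38} + \frac{1}{18}\right)^{2} = \left(\frac{40}{62} + \frac{1}{18}\right)^{2} = \left(40 \cdot \frac{1}{62} + \frac{1}{18}\right)^{2} = \left(\frac{20}{31} + \frac{1}{18}\right)^{2} = \left(\frac{391}{558}\right)^{2} = \frac{152881}{311364}$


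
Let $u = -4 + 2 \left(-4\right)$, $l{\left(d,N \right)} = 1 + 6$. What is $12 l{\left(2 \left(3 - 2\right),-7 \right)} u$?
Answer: $-1008$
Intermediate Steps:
$l{\left(d,N \right)} = 7$
$u = -12$ ($u = -4 - 8 = -12$)
$12 l{\left(2 \left(3 - 2\right),-7 \right)} u = 12 \cdot 7 \left(-12\right) = 84 \left(-12\right) = -1008$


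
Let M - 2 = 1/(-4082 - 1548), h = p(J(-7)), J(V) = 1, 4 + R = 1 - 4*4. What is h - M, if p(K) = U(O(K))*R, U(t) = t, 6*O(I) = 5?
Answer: -150601/8445 ≈ -17.833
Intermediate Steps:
O(I) = 5/6 (O(I) = (1/6)*5 = 5/6)
R = -19 (R = -4 + (1 - 4*4) = -4 + (1 - 1*16) = -4 + (1 - 16) = -4 - 15 = -19)
p(K) = -95/6 (p(K) = (5/6)*(-19) = -95/6)
h = -95/6 ≈ -15.833
M = 11259/5630 (M = 2 + 1/(-4082 - 1548) = 2 + 1/(-5630) = 2 - 1/5630 = 11259/5630 ≈ 1.9998)
h - M = -95/6 - 1*11259/5630 = -95/6 - 11259/5630 = -150601/8445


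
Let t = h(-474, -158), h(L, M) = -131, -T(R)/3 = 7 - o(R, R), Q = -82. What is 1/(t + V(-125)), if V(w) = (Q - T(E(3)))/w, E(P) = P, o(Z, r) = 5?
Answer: -125/16299 ≈ -0.0076692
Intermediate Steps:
T(R) = -6 (T(R) = -3*(7 - 1*5) = -3*(7 - 5) = -3*2 = -6)
t = -131
V(w) = -76/w (V(w) = (-82 - 1*(-6))/w = (-82 + 6)/w = -76/w)
1/(t + V(-125)) = 1/(-131 - 76/(-125)) = 1/(-131 - 76*(-1/125)) = 1/(-131 + 76/125) = 1/(-16299/125) = -125/16299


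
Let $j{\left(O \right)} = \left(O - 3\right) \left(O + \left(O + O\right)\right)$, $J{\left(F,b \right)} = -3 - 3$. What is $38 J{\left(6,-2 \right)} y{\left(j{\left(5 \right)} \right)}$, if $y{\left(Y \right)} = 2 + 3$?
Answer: $-1140$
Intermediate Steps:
$J{\left(F,b \right)} = -6$ ($J{\left(F,b \right)} = -3 - 3 = -6$)
$j{\left(O \right)} = 3 O \left(-3 + O\right)$ ($j{\left(O \right)} = \left(-3 + O\right) \left(O + 2 O\right) = \left(-3 + O\right) 3 O = 3 O \left(-3 + O\right)$)
$y{\left(Y \right)} = 5$
$38 J{\left(6,-2 \right)} y{\left(j{\left(5 \right)} \right)} = 38 \left(-6\right) 5 = \left(-228\right) 5 = -1140$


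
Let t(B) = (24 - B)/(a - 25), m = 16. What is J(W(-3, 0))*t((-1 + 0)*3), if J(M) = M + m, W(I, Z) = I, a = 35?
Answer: 351/10 ≈ 35.100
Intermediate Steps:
t(B) = 12/5 - B/10 (t(B) = (24 - B)/(35 - 25) = (24 - B)/10 = (24 - B)*(⅒) = 12/5 - B/10)
J(M) = 16 + M (J(M) = M + 16 = 16 + M)
J(W(-3, 0))*t((-1 + 0)*3) = (16 - 3)*(12/5 - (-1 + 0)*3/10) = 13*(12/5 - (-1)*3/10) = 13*(12/5 - ⅒*(-3)) = 13*(12/5 + 3/10) = 13*(27/10) = 351/10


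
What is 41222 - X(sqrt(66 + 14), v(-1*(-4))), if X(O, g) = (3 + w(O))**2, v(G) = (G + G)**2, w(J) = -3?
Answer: 41222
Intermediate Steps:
v(G) = 4*G**2 (v(G) = (2*G)**2 = 4*G**2)
X(O, g) = 0 (X(O, g) = (3 - 3)**2 = 0**2 = 0)
41222 - X(sqrt(66 + 14), v(-1*(-4))) = 41222 - 1*0 = 41222 + 0 = 41222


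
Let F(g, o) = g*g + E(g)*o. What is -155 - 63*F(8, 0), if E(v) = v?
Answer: -4187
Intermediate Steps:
F(g, o) = g**2 + g*o (F(g, o) = g*g + g*o = g**2 + g*o)
-155 - 63*F(8, 0) = -155 - 504*(8 + 0) = -155 - 504*8 = -155 - 63*64 = -155 - 4032 = -4187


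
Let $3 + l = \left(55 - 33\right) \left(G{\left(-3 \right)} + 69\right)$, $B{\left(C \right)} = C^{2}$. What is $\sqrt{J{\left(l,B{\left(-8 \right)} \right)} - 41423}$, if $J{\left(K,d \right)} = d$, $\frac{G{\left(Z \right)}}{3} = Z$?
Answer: $i \sqrt{41359} \approx 203.37 i$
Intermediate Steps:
$G{\left(Z \right)} = 3 Z$
$l = 1317$ ($l = -3 + \left(55 - 33\right) \left(3 \left(-3\right) + 69\right) = -3 + 22 \left(-9 + 69\right) = -3 + 22 \cdot 60 = -3 + 1320 = 1317$)
$\sqrt{J{\left(l,B{\left(-8 \right)} \right)} - 41423} = \sqrt{\left(-8\right)^{2} - 41423} = \sqrt{64 - 41423} = \sqrt{-41359} = i \sqrt{41359}$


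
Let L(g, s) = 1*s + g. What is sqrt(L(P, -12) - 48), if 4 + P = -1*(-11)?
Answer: I*sqrt(53) ≈ 7.2801*I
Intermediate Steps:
P = 7 (P = -4 - 1*(-11) = -4 + 11 = 7)
L(g, s) = g + s (L(g, s) = s + g = g + s)
sqrt(L(P, -12) - 48) = sqrt((7 - 12) - 48) = sqrt(-5 - 48) = sqrt(-53) = I*sqrt(53)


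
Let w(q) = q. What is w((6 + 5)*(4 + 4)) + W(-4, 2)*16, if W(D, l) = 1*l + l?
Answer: 152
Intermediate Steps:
W(D, l) = 2*l (W(D, l) = l + l = 2*l)
w((6 + 5)*(4 + 4)) + W(-4, 2)*16 = (6 + 5)*(4 + 4) + (2*2)*16 = 11*8 + 4*16 = 88 + 64 = 152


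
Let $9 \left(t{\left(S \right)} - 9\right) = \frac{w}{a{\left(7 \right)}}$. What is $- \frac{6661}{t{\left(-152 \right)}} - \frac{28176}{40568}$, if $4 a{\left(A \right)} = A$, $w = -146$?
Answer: $\frac{2127949779}{86207} \approx 24684.0$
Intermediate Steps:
$a{\left(A \right)} = \frac{A}{4}$
$t{\left(S \right)} = - \frac{17}{63}$ ($t{\left(S \right)} = 9 + \frac{\left(-146\right) \frac{1}{\frac{1}{4} \cdot 7}}{9} = 9 + \frac{\left(-146\right) \frac{1}{\frac{7}{4}}}{9} = 9 + \frac{\left(-146\right) \frac{4}{7}}{9} = 9 + \frac{1}{9} \left(- \frac{584}{7}\right) = 9 - \frac{584}{63} = - \frac{17}{63}$)
$- \frac{6661}{t{\left(-152 \right)}} - \frac{28176}{40568} = - \frac{6661}{- \frac{17}{63}} - \frac{28176}{40568} = \left(-6661\right) \left(- \frac{63}{17}\right) - \frac{3522}{5071} = \frac{419643}{17} - \frac{3522}{5071} = \frac{2127949779}{86207}$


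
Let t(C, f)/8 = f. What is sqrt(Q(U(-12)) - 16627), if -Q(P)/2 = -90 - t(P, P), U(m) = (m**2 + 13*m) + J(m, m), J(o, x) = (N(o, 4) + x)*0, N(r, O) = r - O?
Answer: I*sqrt(16639) ≈ 128.99*I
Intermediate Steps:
t(C, f) = 8*f
J(o, x) = 0 (J(o, x) = ((o - 1*4) + x)*0 = ((o - 4) + x)*0 = ((-4 + o) + x)*0 = (-4 + o + x)*0 = 0)
U(m) = m**2 + 13*m (U(m) = (m**2 + 13*m) + 0 = m**2 + 13*m)
Q(P) = 180 + 16*P (Q(P) = -2*(-90 - 8*P) = 180 + 16*P)
sqrt(Q(U(-12)) - 16627) = sqrt((180 + 16*(-12*(13 - 12))) - 16627) = sqrt((180 + 16*(-12*1)) - 16627) = sqrt((180 + 16*(-12)) - 16627) = sqrt((180 - 192) - 16627) = sqrt(-12 - 16627) = sqrt(-16639) = I*sqrt(16639)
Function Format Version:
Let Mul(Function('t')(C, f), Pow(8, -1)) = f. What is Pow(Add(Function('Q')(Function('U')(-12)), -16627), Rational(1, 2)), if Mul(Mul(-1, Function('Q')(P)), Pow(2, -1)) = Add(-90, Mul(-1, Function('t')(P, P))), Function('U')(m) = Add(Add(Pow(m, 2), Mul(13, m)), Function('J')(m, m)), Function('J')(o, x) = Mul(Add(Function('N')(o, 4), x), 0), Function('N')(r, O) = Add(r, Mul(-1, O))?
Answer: Mul(I, Pow(16639, Rational(1, 2))) ≈ Mul(128.99, I)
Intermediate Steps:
Function('t')(C, f) = Mul(8, f)
Function('J')(o, x) = 0 (Function('J')(o, x) = Mul(Add(Add(o, Mul(-1, 4)), x), 0) = Mul(Add(Add(o, -4), x), 0) = Mul(Add(Add(-4, o), x), 0) = Mul(Add(-4, o, x), 0) = 0)
Function('U')(m) = Add(Pow(m, 2), Mul(13, m)) (Function('U')(m) = Add(Add(Pow(m, 2), Mul(13, m)), 0) = Add(Pow(m, 2), Mul(13, m)))
Function('Q')(P) = Add(180, Mul(16, P)) (Function('Q')(P) = Mul(-2, Add(-90, Mul(-1, Mul(8, P)))) = Mul(-2, Add(-90, Mul(-8, P))) = Add(180, Mul(16, P)))
Pow(Add(Function('Q')(Function('U')(-12)), -16627), Rational(1, 2)) = Pow(Add(Add(180, Mul(16, Mul(-12, Add(13, -12)))), -16627), Rational(1, 2)) = Pow(Add(Add(180, Mul(16, Mul(-12, 1))), -16627), Rational(1, 2)) = Pow(Add(Add(180, Mul(16, -12)), -16627), Rational(1, 2)) = Pow(Add(Add(180, -192), -16627), Rational(1, 2)) = Pow(Add(-12, -16627), Rational(1, 2)) = Pow(-16639, Rational(1, 2)) = Mul(I, Pow(16639, Rational(1, 2)))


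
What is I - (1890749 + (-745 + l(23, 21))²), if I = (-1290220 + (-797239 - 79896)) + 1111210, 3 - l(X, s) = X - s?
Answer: -3500430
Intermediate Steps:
l(X, s) = 3 + s - X (l(X, s) = 3 - (X - s) = 3 + (s - X) = 3 + s - X)
I = -1056145 (I = (-1290220 - 877135) + 1111210 = -2167355 + 1111210 = -1056145)
I - (1890749 + (-745 + l(23, 21))²) = -1056145 - (1890749 + (-745 + (3 + 21 - 1*23))²) = -1056145 - (1890749 + (-745 + (3 + 21 - 23))²) = -1056145 - (1890749 + (-745 + 1)²) = -1056145 - (1890749 + (-744)²) = -1056145 - (1890749 + 553536) = -1056145 - 1*2444285 = -1056145 - 2444285 = -3500430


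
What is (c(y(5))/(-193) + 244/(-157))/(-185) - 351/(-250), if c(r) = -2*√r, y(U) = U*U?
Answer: 395795187/280284250 ≈ 1.4121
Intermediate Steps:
y(U) = U²
(c(y(5))/(-193) + 244/(-157))/(-185) - 351/(-250) = (-2*√(5²)/(-193) + 244/(-157))/(-185) - 351/(-250) = (-2*√25*(-1/193) + 244*(-1/157))*(-1/185) - 351*(-1/250) = (-2*5*(-1/193) - 244/157)*(-1/185) + 351/250 = (-10*(-1/193) - 244/157)*(-1/185) + 351/250 = (10/193 - 244/157)*(-1/185) + 351/250 = -45522/30301*(-1/185) + 351/250 = 45522/5605685 + 351/250 = 395795187/280284250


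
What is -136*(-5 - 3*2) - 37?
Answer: 1459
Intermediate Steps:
-136*(-5 - 3*2) - 37 = -136*(-5 - 6) - 37 = -136*(-11) - 37 = 1496 - 37 = 1459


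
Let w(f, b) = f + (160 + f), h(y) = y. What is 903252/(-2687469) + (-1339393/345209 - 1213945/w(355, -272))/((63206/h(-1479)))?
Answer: 74517467066013493/2299554460684052 ≈ 32.405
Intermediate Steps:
w(f, b) = 160 + 2*f
903252/(-2687469) + (-1339393/345209 - 1213945/w(355, -272))/((63206/h(-1479))) = 903252/(-2687469) + (-1339393/345209 - 1213945/(160 + 2*355))/((63206/(-1479))) = 903252*(-1/2687469) + (-1339393*1/345209 - 1213945/(160 + 710))/((63206*(-1/1479))) = -301084/895823 + (-1339393/345209 - 1213945/870)/(-3718/87) = -301084/895823 + (-1339393/345209 - 1213945*1/870)*(-87/3718) = -301084/895823 + (-1339393/345209 - 242789/174)*(-87/3718) = -301084/895823 - 84046002283/60066366*(-87/3718) = -301084/895823 + 84046002283/2566974124 = 74517467066013493/2299554460684052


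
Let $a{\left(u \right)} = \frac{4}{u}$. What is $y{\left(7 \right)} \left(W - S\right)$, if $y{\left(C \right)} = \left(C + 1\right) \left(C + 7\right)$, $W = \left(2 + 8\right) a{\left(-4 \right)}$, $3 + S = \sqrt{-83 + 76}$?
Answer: $-784 - 112 i \sqrt{7} \approx -784.0 - 296.32 i$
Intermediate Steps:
$S = -3 + i \sqrt{7}$ ($S = -3 + \sqrt{-83 + 76} = -3 + \sqrt{-7} = -3 + i \sqrt{7} \approx -3.0 + 2.6458 i$)
$W = -10$ ($W = \left(2 + 8\right) \frac{4}{-4} = 10 \cdot 4 \left(- \frac{1}{4}\right) = 10 \left(-1\right) = -10$)
$y{\left(C \right)} = \left(1 + C\right) \left(7 + C\right)$
$y{\left(7 \right)} \left(W - S\right) = \left(7 + 7^{2} + 8 \cdot 7\right) \left(-10 - \left(-3 + i \sqrt{7}\right)\right) = \left(7 + 49 + 56\right) \left(-10 + \left(3 - i \sqrt{7}\right)\right) = 112 \left(-7 - i \sqrt{7}\right) = -784 - 112 i \sqrt{7}$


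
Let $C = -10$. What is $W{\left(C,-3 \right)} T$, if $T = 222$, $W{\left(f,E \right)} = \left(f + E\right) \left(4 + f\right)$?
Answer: $17316$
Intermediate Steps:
$W{\left(f,E \right)} = \left(4 + f\right) \left(E + f\right)$ ($W{\left(f,E \right)} = \left(E + f\right) \left(4 + f\right) = \left(4 + f\right) \left(E + f\right)$)
$W{\left(C,-3 \right)} T = \left(\left(-10\right)^{2} + 4 \left(-3\right) + 4 \left(-10\right) - -30\right) 222 = \left(100 - 12 - 40 + 30\right) 222 = 78 \cdot 222 = 17316$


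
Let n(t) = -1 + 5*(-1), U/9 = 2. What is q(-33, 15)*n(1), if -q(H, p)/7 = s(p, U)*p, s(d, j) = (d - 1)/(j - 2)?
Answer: 2205/4 ≈ 551.25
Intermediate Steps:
U = 18 (U = 9*2 = 18)
n(t) = -6 (n(t) = -1 - 5 = -6)
s(d, j) = (-1 + d)/(-2 + j)
q(H, p) = -7*p*(-1/16 + p/16) (q(H, p) = -7*(-1 + p)/(-2 + 18)*p = -7*(-1 + p)/16*p = -7*(-1/16 + p/16)*p = -7*p*(-1/16 + p/16))
q(-33, 15)*n(1) = ((7/16)*15*(1 - 1*15))*(-6) = ((7/16)*15*(1 - 15))*(-6) = ((7/16)*15*(-14))*(-6) = -735/8*(-6) = 2205/4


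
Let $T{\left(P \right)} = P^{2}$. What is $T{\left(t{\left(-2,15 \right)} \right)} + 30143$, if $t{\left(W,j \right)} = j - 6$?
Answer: $30224$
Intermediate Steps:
$t{\left(W,j \right)} = -6 + j$
$T{\left(t{\left(-2,15 \right)} \right)} + 30143 = \left(-6 + 15\right)^{2} + 30143 = 9^{2} + 30143 = 81 + 30143 = 30224$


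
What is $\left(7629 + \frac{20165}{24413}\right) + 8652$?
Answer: $\frac{397488218}{24413} \approx 16282.0$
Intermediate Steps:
$\left(7629 + \frac{20165}{24413}\right) + 8652 = \frac{186266942}{24413} + 8652 = \frac{397488218}{24413}$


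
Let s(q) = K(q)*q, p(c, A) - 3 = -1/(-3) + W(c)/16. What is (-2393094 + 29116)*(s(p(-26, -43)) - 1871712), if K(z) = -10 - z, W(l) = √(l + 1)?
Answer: 5097359030593147/1152 + 147748625*I/12 ≈ 4.4248e+12 + 1.2312e+7*I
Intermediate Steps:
W(l) = √(1 + l)
p(c, A) = 10/3 + √(1 + c)/16 (p(c, A) = 3 + (-1/(-3) + √(1 + c)/16) = 3 + (-1*(-⅓) + √(1 + c)*(1/16)) = 3 + (⅓ + √(1 + c)/16) = 10/3 + √(1 + c)/16)
s(q) = q*(-10 - q) (s(q) = (-10 - q)*q = q*(-10 - q))
(-2393094 + 29116)*(s(p(-26, -43)) - 1871712) = (-2393094 + 29116)*(-(10/3 + √(1 - 26)/16)*(10 + (10/3 + √(1 - 26)/16)) - 1871712) = -2363978*(-(10/3 + √(-25)/16)*(10 + (10/3 + √(-25)/16)) - 1871712) = -2363978*(-(10/3 + (5*I)/16)*(10 + (10/3 + (5*I)/16)) - 1871712) = -2363978*(-(10/3 + 5*I/16)*(10 + (10/3 + 5*I/16)) - 1871712) = -2363978*(-(10/3 + 5*I/16)*(40/3 + 5*I/16) - 1871712) = -2363978*(-1871712 - (10/3 + 5*I/16)*(40/3 + 5*I/16)) = 4424685990336 + 2363978*(10/3 + 5*I/16)*(40/3 + 5*I/16)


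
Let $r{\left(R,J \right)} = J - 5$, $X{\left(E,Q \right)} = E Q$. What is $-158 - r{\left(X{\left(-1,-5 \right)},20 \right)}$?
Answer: $-173$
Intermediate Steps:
$r{\left(R,J \right)} = -5 + J$ ($r{\left(R,J \right)} = J - 5 = -5 + J$)
$-158 - r{\left(X{\left(-1,-5 \right)},20 \right)} = -158 - \left(-5 + 20\right) = -158 - 15 = -173$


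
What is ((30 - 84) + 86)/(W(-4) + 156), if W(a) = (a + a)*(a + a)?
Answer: 8/55 ≈ 0.14545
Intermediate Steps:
W(a) = 4*a**2 (W(a) = (2*a)*(2*a) = 4*a**2)
((30 - 84) + 86)/(W(-4) + 156) = ((30 - 84) + 86)/(4*(-4)**2 + 156) = (-54 + 86)/(4*16 + 156) = 32/(64 + 156) = 32/220 = 32*(1/220) = 8/55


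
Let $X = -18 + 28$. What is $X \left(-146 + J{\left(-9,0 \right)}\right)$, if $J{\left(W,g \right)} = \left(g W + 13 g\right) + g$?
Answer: $-1460$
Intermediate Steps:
$X = 10$
$J{\left(W,g \right)} = 14 g + W g$ ($J{\left(W,g \right)} = \left(W g + 13 g\right) + g = \left(13 g + W g\right) + g = 14 g + W g$)
$X \left(-146 + J{\left(-9,0 \right)}\right) = 10 \left(-146 + 0 \left(14 - 9\right)\right) = 10 \left(-146 + 0 \cdot 5\right) = 10 \left(-146 + 0\right) = 10 \left(-146\right) = -1460$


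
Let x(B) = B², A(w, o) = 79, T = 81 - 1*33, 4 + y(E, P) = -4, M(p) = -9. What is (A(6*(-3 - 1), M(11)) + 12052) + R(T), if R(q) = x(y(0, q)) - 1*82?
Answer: 12113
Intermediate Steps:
y(E, P) = -8 (y(E, P) = -4 - 4 = -8)
T = 48 (T = 81 - 33 = 48)
R(q) = -18 (R(q) = (-8)² - 1*82 = 64 - 82 = -18)
(A(6*(-3 - 1), M(11)) + 12052) + R(T) = (79 + 12052) - 18 = 12131 - 18 = 12113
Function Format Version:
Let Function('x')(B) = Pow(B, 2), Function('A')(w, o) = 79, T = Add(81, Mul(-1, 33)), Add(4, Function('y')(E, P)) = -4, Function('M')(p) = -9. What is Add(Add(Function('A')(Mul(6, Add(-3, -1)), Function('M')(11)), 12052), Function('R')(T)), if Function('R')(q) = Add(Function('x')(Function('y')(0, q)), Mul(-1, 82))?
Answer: 12113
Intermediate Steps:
Function('y')(E, P) = -8 (Function('y')(E, P) = Add(-4, -4) = -8)
T = 48 (T = Add(81, -33) = 48)
Function('R')(q) = -18 (Function('R')(q) = Add(Pow(-8, 2), Mul(-1, 82)) = Add(64, -82) = -18)
Add(Add(Function('A')(Mul(6, Add(-3, -1)), Function('M')(11)), 12052), Function('R')(T)) = Add(Add(79, 12052), -18) = Add(12131, -18) = 12113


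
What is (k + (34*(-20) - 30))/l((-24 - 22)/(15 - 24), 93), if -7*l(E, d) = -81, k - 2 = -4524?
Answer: -12208/27 ≈ -452.15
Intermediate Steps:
k = -4522 (k = 2 - 4524 = -4522)
l(E, d) = 81/7 (l(E, d) = -⅐*(-81) = 81/7)
(k + (34*(-20) - 30))/l((-24 - 22)/(15 - 24), 93) = (-4522 + (34*(-20) - 30))/(81/7) = (-4522 + (-680 - 30))*(7/81) = (-4522 - 710)*(7/81) = -5232*7/81 = -12208/27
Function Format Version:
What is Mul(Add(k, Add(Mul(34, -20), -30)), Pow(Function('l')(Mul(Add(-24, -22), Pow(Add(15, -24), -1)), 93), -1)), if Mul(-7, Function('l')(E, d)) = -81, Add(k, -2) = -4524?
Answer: Rational(-12208, 27) ≈ -452.15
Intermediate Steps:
k = -4522 (k = Add(2, -4524) = -4522)
Function('l')(E, d) = Rational(81, 7) (Function('l')(E, d) = Mul(Rational(-1, 7), -81) = Rational(81, 7))
Mul(Add(k, Add(Mul(34, -20), -30)), Pow(Function('l')(Mul(Add(-24, -22), Pow(Add(15, -24), -1)), 93), -1)) = Mul(Add(-4522, Add(Mul(34, -20), -30)), Pow(Rational(81, 7), -1)) = Mul(Add(-4522, Add(-680, -30)), Rational(7, 81)) = Mul(Add(-4522, -710), Rational(7, 81)) = Mul(-5232, Rational(7, 81)) = Rational(-12208, 27)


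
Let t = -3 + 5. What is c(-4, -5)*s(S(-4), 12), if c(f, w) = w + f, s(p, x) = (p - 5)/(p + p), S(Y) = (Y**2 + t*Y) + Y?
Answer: 9/8 ≈ 1.1250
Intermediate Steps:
t = 2
S(Y) = Y**2 + 3*Y (S(Y) = (Y**2 + 2*Y) + Y = Y**2 + 3*Y)
s(p, x) = (-5 + p)/(2*p) (s(p, x) = (-5 + p)/((2*p)) = (-5 + p)*(1/(2*p)) = (-5 + p)/(2*p))
c(f, w) = f + w
c(-4, -5)*s(S(-4), 12) = (-4 - 5)*((-5 - 4*(3 - 4))/(2*((-4*(3 - 4))))) = -9*(-5 - 4*(-1))/(2*((-4*(-1)))) = -9*(-5 + 4)/(2*4) = -9*(-1)/(2*4) = -9*(-1/8) = 9/8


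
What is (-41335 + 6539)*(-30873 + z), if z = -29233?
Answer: 2091448376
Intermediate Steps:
(-41335 + 6539)*(-30873 + z) = (-41335 + 6539)*(-30873 - 29233) = -34796*(-60106) = 2091448376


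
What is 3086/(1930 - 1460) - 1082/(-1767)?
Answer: 2980751/415245 ≈ 7.1783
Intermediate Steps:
3086/(1930 - 1460) - 1082/(-1767) = 3086/470 - 1082*(-1/1767) = 3086*(1/470) + 1082/1767 = 1543/235 + 1082/1767 = 2980751/415245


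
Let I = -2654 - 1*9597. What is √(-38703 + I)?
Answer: I*√50954 ≈ 225.73*I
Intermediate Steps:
I = -12251 (I = -2654 - 9597 = -12251)
√(-38703 + I) = √(-38703 - 12251) = √(-50954) = I*√50954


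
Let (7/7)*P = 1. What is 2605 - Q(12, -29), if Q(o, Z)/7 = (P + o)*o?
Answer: 1513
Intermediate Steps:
P = 1
Q(o, Z) = 7*o*(1 + o) (Q(o, Z) = 7*((1 + o)*o) = 7*(o*(1 + o)) = 7*o*(1 + o))
2605 - Q(12, -29) = 2605 - 7*12*(1 + 12) = 2605 - 7*12*13 = 2605 - 1*1092 = 2605 - 1092 = 1513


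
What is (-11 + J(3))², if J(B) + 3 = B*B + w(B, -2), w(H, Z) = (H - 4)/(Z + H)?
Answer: 36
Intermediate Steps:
w(H, Z) = (-4 + H)/(H + Z)
J(B) = -3 + B² + (-4 + B)/(-2 + B) (J(B) = -3 + (B*B + (-4 + B)/(B - 2)) = -3 + (B² + (-4 + B)/(-2 + B)) = -3 + B² + (-4 + B)/(-2 + B))
(-11 + J(3))² = (-11 + (-4 + 3 + (-3 + 3²)*(-2 + 3))/(-2 + 3))² = (-11 + (-4 + 3 + (-3 + 9)*1)/1)² = (-11 + 1*(-4 + 3 + 6*1))² = (-11 + 1*(-4 + 3 + 6))² = (-11 + 1*5)² = (-11 + 5)² = (-6)² = 36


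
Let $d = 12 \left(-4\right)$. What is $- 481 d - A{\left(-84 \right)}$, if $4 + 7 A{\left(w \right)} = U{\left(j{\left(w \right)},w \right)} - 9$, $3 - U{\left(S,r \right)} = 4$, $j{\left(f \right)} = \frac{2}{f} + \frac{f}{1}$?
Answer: $23090$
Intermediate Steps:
$j{\left(f \right)} = f + \frac{2}{f}$ ($j{\left(f \right)} = \frac{2}{f} + f 1 = \frac{2}{f} + f = f + \frac{2}{f}$)
$U{\left(S,r \right)} = -1$ ($U{\left(S,r \right)} = 3 - 4 = -1$)
$A{\left(w \right)} = -2$ ($A{\left(w \right)} = - \frac{4}{7} + \frac{-1 - 9}{7} = - \frac{4}{7} + \frac{1}{7} \left(-10\right) = - \frac{4}{7} - \frac{10}{7} = -2$)
$d = -48$
$- 481 d - A{\left(-84 \right)} = \left(-481\right) \left(-48\right) - -2 = 23088 + 2 = 23090$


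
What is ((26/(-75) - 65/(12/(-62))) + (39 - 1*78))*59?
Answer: 2623907/150 ≈ 17493.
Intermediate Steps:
((26/(-75) - 65/(12/(-62))) + (39 - 1*78))*59 = ((26*(-1/75) - 65/(12*(-1/62))) + (39 - 78))*59 = ((-26/75 - 65/(-6/31)) - 39)*59 = ((-26/75 - 65*(-31/6)) - 39)*59 = ((-26/75 + 2015/6) - 39)*59 = (50323/150 - 39)*59 = (44473/150)*59 = 2623907/150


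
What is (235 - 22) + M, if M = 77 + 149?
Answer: 439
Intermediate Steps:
M = 226
(235 - 22) + M = (235 - 22) + 226 = 213 + 226 = 439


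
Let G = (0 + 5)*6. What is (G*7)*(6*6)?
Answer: 7560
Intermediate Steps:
G = 30 (G = 5*6 = 30)
(G*7)*(6*6) = (30*7)*(6*6) = 210*36 = 7560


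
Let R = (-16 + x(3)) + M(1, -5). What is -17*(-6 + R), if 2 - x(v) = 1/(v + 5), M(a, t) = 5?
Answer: 2057/8 ≈ 257.13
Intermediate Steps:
x(v) = 2 - 1/(5 + v) (x(v) = 2 - 1/(v + 5) = 2 - 1/(5 + v))
R = -73/8 (R = (-16 + (9 + 2*3)/(5 + 3)) + 5 = (-16 + (9 + 6)/8) + 5 = (-16 + (⅛)*15) + 5 = (-16 + 15/8) + 5 = -113/8 + 5 = -73/8 ≈ -9.1250)
-17*(-6 + R) = -17*(-6 - 73/8) = -17*(-121/8) = 2057/8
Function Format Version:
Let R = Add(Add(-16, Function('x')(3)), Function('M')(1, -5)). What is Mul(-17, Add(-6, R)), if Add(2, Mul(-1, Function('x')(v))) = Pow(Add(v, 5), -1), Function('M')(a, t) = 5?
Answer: Rational(2057, 8) ≈ 257.13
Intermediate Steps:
Function('x')(v) = Add(2, Mul(-1, Pow(Add(5, v), -1))) (Function('x')(v) = Add(2, Mul(-1, Pow(Add(v, 5), -1))) = Add(2, Mul(-1, Pow(Add(5, v), -1))))
R = Rational(-73, 8) (R = Add(Add(-16, Mul(Pow(Add(5, 3), -1), Add(9, Mul(2, 3)))), 5) = Add(Add(-16, Mul(Pow(8, -1), Add(9, 6))), 5) = Add(Add(-16, Mul(Rational(1, 8), 15)), 5) = Add(Add(-16, Rational(15, 8)), 5) = Add(Rational(-113, 8), 5) = Rational(-73, 8) ≈ -9.1250)
Mul(-17, Add(-6, R)) = Mul(-17, Add(-6, Rational(-73, 8))) = Mul(-17, Rational(-121, 8)) = Rational(2057, 8)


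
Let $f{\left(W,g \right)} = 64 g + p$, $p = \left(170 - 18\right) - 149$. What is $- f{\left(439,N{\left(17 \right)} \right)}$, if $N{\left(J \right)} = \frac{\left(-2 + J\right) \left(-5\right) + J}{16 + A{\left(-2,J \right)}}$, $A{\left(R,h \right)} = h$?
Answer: $\frac{3613}{33} \approx 109.48$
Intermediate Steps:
$p = 3$ ($p = 152 - 149 = 3$)
$N{\left(J \right)} = \frac{10 - 4 J}{16 + J}$ ($N{\left(J \right)} = \frac{\left(-2 + J\right) \left(-5\right) + J}{16 + J} = \frac{\left(10 - 5 J\right) + J}{16 + J} = \frac{10 - 4 J}{16 + J}$)
$f{\left(W,g \right)} = 3 + 64 g$ ($f{\left(W,g \right)} = 64 g + 3 = 3 + 64 g$)
$- f{\left(439,N{\left(17 \right)} \right)} = - (3 + 64 \frac{2 \left(5 - 34\right)}{16 + 17}) = - (3 + 64 \frac{2 \left(5 - 34\right)}{33}) = - (3 + 64 \cdot 2 \cdot \frac{1}{33} \left(-29\right)) = - (3 + 64 \left(- \frac{58}{33}\right)) = - (3 - \frac{3712}{33}) = \left(-1\right) \left(- \frac{3613}{33}\right) = \frac{3613}{33}$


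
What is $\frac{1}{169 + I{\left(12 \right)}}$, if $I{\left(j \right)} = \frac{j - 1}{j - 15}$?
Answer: $\frac{3}{496} \approx 0.0060484$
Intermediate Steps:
$I{\left(j \right)} = \frac{-1 + j}{-15 + j}$
$\frac{1}{169 + I{\left(12 \right)}} = \frac{1}{169 + \frac{-1 + 12}{-15 + 12}} = \frac{1}{169 + \frac{1}{-3} \cdot 11} = \frac{1}{169 - \frac{11}{3}} = \frac{1}{\frac{496}{3}} = \frac{3}{496}$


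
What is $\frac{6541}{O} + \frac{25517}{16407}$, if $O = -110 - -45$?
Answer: $- \frac{105659582}{1066455} \approx -99.076$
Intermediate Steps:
$O = -65$ ($O = -110 + 45 = -65$)
$\frac{6541}{O} + \frac{25517}{16407} = \frac{6541}{-65} + \frac{25517}{16407} = 6541 \left(- \frac{1}{65}\right) + 25517 \cdot \frac{1}{16407} = - \frac{6541}{65} + \frac{25517}{16407} = - \frac{105659582}{1066455}$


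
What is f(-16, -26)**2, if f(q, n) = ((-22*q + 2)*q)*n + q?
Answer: 21681973504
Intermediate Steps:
f(q, n) = q + n*q*(2 - 22*q) (f(q, n) = ((2 - 22*q)*q)*n + q = (q*(2 - 22*q))*n + q = n*q*(2 - 22*q) + q = q + n*q*(2 - 22*q))
f(-16, -26)**2 = (-16*(1 + 2*(-26) - 22*(-26)*(-16)))**2 = (-16*(1 - 52 - 9152))**2 = (-16*(-9203))**2 = 147248**2 = 21681973504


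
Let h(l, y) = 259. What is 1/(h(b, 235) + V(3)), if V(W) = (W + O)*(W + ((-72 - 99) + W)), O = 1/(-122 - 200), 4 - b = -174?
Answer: -322/75827 ≈ -0.0042465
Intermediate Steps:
b = 178 (b = 4 - 1*(-174) = 4 + 174 = 178)
O = -1/322 (O = 1/(-322) = -1/322 ≈ -0.0031056)
V(W) = (-171 + 2*W)*(-1/322 + W) (V(W) = (W - 1/322)*(W + ((-72 - 99) + W)) = (-1/322 + W)*(W + (-171 + W)) = (-1/322 + W)*(-171 + 2*W) = (-171 + 2*W)*(-1/322 + W))
1/(h(b, 235) + V(3)) = 1/(259 + (171/322 + 2*3**2 - 27532/161*3)) = 1/(259 + (171/322 + 2*9 - 82596/161)) = 1/(259 + (171/322 + 18 - 82596/161)) = 1/(259 - 159225/322) = 1/(-75827/322) = -322/75827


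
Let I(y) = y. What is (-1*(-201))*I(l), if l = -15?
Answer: -3015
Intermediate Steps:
(-1*(-201))*I(l) = -1*(-201)*(-15) = 201*(-15) = -3015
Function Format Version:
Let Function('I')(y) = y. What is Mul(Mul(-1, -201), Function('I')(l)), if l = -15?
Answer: -3015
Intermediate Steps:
Mul(Mul(-1, -201), Function('I')(l)) = Mul(Mul(-1, -201), -15) = Mul(201, -15) = -3015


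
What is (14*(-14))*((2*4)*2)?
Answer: -3136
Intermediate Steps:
(14*(-14))*((2*4)*2) = -1568*2 = -196*16 = -3136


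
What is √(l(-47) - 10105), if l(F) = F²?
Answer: 2*I*√1974 ≈ 88.859*I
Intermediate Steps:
√(l(-47) - 10105) = √((-47)² - 10105) = √(2209 - 10105) = √(-7896) = 2*I*√1974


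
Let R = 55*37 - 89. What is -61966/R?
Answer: -30983/973 ≈ -31.843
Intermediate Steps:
R = 1946 (R = 2035 - 89 = 1946)
-61966/R = -61966/1946 = -61966*1/1946 = -30983/973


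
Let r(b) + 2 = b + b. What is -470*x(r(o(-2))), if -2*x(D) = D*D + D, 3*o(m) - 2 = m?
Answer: 470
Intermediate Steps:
o(m) = ⅔ + m/3
r(b) = -2 + 2*b (r(b) = -2 + (b + b) = -2 + 2*b)
x(D) = -D/2 - D²/2 (x(D) = -(D*D + D)/2 = -(D² + D)/2 = -(D + D²)/2 = -D/2 - D²/2)
-470*x(r(o(-2))) = -(-235)*(-2 + 2*(⅔ + (⅓)*(-2)))*(1 + (-2 + 2*(⅔ + (⅓)*(-2)))) = -(-235)*(-2 + 2*(⅔ - ⅔))*(1 + (-2 + 2*(⅔ - ⅔))) = -(-235)*(-2 + 2*0)*(1 + (-2 + 2*0)) = -(-235)*(-2 + 0)*(1 + (-2 + 0)) = -(-235)*(-2)*(1 - 2) = -(-235)*(-2)*(-1) = -470*(-1) = 470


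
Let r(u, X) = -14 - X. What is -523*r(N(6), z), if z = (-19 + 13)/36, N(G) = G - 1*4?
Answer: 43409/6 ≈ 7234.8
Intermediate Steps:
N(G) = -4 + G (N(G) = G - 4 = -4 + G)
z = -⅙ (z = -6*1/36 = -⅙ ≈ -0.16667)
-523*r(N(6), z) = -523*(-14 - 1*(-⅙)) = -523*(-14 + ⅙) = -523*(-83/6) = 43409/6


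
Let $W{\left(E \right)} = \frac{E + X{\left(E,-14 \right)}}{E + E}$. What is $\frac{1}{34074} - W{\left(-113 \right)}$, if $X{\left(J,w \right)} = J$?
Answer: $- \frac{34073}{34074} \approx -0.99997$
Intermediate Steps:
$W{\left(E \right)} = 1$ ($W{\left(E \right)} = \frac{E + E}{E + E} = \frac{2 E}{2 E} = 2 E \frac{1}{2 E} = 1$)
$\frac{1}{34074} - W{\left(-113 \right)} = \frac{1}{34074} - 1 = - \frac{34073}{34074}$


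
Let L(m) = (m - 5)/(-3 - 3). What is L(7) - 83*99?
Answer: -24652/3 ≈ -8217.3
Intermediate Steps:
L(m) = ⅚ - m/6 (L(m) = (-5 + m)/(-6) = (-5 + m)*(-⅙) = ⅚ - m/6)
L(7) - 83*99 = (⅚ - ⅙*7) - 83*99 = (⅚ - 7/6) - 8217 = -⅓ - 8217 = -24652/3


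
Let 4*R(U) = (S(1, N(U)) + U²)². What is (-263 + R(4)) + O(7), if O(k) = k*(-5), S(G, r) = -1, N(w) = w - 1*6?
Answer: -967/4 ≈ -241.75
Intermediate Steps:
N(w) = -6 + w (N(w) = w - 6 = -6 + w)
O(k) = -5*k
R(U) = (-1 + U²)²/4
(-263 + R(4)) + O(7) = (-263 + (-1 + 4²)²/4) - 5*7 = (-263 + (-1 + 16)²/4) - 35 = (-263 + (¼)*15²) - 35 = (-263 + (¼)*225) - 35 = (-263 + 225/4) - 35 = -827/4 - 35 = -967/4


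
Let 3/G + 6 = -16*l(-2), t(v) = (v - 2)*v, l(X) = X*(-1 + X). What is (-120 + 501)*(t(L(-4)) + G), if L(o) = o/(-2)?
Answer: -381/34 ≈ -11.206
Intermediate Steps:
L(o) = -o/2 (L(o) = o*(-½) = -o/2)
t(v) = v*(-2 + v) (t(v) = (-2 + v)*v = v*(-2 + v))
G = -1/34 (G = 3/(-6 - 16*(-2*(-1 - 2))) = 3/(-6 - 16*(-2*(-3))) = 3/(-6 - 16*6) = 3/(-6 - 8*12) = 3/(-6 - 96) = 3/(-102) = 3*(-1/102) = -1/34 ≈ -0.029412)
(-120 + 501)*(t(L(-4)) + G) = (-120 + 501)*((-½*(-4))*(-2 - ½*(-4)) - 1/34) = 381*(2*(-2 + 2) - 1/34) = 381*(2*0 - 1/34) = 381*(0 - 1/34) = 381*(-1/34) = -381/34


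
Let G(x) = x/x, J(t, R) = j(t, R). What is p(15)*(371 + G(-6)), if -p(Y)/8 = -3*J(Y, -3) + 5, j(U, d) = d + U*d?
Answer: -443424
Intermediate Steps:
J(t, R) = R*(1 + t)
G(x) = 1
p(Y) = -112 - 72*Y (p(Y) = -8*(-(-9)*(1 + Y) + 5) = -8*(-3*(-3 - 3*Y) + 5) = -8*((9 + 9*Y) + 5) = -8*(14 + 9*Y) = -112 - 72*Y)
p(15)*(371 + G(-6)) = (-112 - 72*15)*(371 + 1) = (-112 - 1080)*372 = -1192*372 = -443424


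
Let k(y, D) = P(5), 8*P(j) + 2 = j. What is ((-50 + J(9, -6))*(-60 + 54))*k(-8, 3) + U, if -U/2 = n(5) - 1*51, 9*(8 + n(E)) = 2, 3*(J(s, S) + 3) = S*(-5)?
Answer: 7715/36 ≈ 214.31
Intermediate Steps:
J(s, S) = -3 - 5*S/3 (J(s, S) = -3 + (S*(-5))/3 = -3 + (-5*S)/3 = -3 - 5*S/3)
P(j) = -¼ + j/8
n(E) = -70/9 (n(E) = -8 + (⅑)*2 = -8 + 2/9 = -70/9)
k(y, D) = 3/8 (k(y, D) = -¼ + (⅛)*5 = -¼ + 5/8 = 3/8)
U = 1058/9 (U = -2*(-70/9 - 1*51) = -2*(-70/9 - 51) = -2*(-529/9) = 1058/9 ≈ 117.56)
((-50 + J(9, -6))*(-60 + 54))*k(-8, 3) + U = ((-50 + (-3 - 5/3*(-6)))*(-60 + 54))*(3/8) + 1058/9 = ((-50 + (-3 + 10))*(-6))*(3/8) + 1058/9 = ((-50 + 7)*(-6))*(3/8) + 1058/9 = -43*(-6)*(3/8) + 1058/9 = 258*(3/8) + 1058/9 = 387/4 + 1058/9 = 7715/36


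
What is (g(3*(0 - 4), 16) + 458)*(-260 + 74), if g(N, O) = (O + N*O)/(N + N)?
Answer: -86552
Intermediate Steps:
g(N, O) = (O + N*O)/(2*N) (g(N, O) = (O + N*O)/((2*N)) = (O + N*O)*(1/(2*N)) = (O + N*O)/(2*N))
(g(3*(0 - 4), 16) + 458)*(-260 + 74) = ((½)*16*(1 + 3*(0 - 4))/(3*(0 - 4)) + 458)*(-260 + 74) = ((½)*16*(1 + 3*(-4))/(3*(-4)) + 458)*(-186) = ((½)*16*(1 - 12)/(-12) + 458)*(-186) = ((½)*16*(-1/12)*(-11) + 458)*(-186) = (22/3 + 458)*(-186) = (1396/3)*(-186) = -86552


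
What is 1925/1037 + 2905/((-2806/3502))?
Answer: -86428860/23851 ≈ -3623.7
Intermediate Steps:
1925/1037 + 2905/((-2806/3502)) = 1925*(1/1037) + 2905/((-2806*1/3502)) = 1925/1037 + 2905/(-1403/1751) = 1925/1037 + 2905*(-1751/1403) = 1925/1037 - 5086655/1403 = -86428860/23851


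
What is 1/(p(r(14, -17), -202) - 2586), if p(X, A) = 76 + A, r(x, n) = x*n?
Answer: -1/2712 ≈ -0.00036873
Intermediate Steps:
r(x, n) = n*x
1/(p(r(14, -17), -202) - 2586) = 1/((76 - 202) - 2586) = 1/(-126 - 2586) = 1/(-2712) = -1/2712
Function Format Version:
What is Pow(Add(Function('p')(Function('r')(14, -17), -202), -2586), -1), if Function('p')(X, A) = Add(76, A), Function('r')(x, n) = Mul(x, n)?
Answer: Rational(-1, 2712) ≈ -0.00036873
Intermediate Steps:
Function('r')(x, n) = Mul(n, x)
Pow(Add(Function('p')(Function('r')(14, -17), -202), -2586), -1) = Pow(Add(Add(76, -202), -2586), -1) = Pow(Add(-126, -2586), -1) = Pow(-2712, -1) = Rational(-1, 2712)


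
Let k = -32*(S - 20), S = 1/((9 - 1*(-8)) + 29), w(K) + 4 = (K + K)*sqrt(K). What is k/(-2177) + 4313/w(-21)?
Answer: 3*(-205856*sqrt(21) + 72005013*I)/(100142*(-2*I + 21*sqrt(21))) ≈ -0.75918 + 22.399*I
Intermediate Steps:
w(K) = -4 + 2*K**(3/2) (w(K) = -4 + (K + K)*sqrt(K) = -4 + (2*K)*sqrt(K) = -4 + 2*K**(3/2))
S = 1/46 (S = 1/((9 + 8) + 29) = 1/(17 + 29) = 1/46 ≈ 0.021739)
k = 14704/23 (k = -32*(1/46 - 20) = -32*(-919/46) = 14704/23 ≈ 639.30)
k/(-2177) + 4313/w(-21) = (14704/23)/(-2177) + 4313/(-4 + 2*(-21)**(3/2)) = (14704/23)*(-1/2177) + 4313/(-4 + 2*(-21*I*sqrt(21))) = -14704/50071 + 4313/(-4 - 42*I*sqrt(21))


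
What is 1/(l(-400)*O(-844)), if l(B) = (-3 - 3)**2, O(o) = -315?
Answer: -1/11340 ≈ -8.8183e-5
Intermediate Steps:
l(B) = 36 (l(B) = (-6)**2 = 36)
1/(l(-400)*O(-844)) = 1/(36*(-315)) = (1/36)*(-1/315) = -1/11340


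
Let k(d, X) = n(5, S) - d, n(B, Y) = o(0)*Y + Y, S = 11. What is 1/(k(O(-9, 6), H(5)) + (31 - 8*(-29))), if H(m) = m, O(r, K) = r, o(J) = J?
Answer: 1/283 ≈ 0.0035336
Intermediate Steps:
n(B, Y) = Y (n(B, Y) = 0*Y + Y = 0 + Y = Y)
k(d, X) = 11 - d
1/(k(O(-9, 6), H(5)) + (31 - 8*(-29))) = 1/((11 - 1*(-9)) + (31 - 8*(-29))) = 1/((11 + 9) + (31 + 232)) = 1/(20 + 263) = 1/283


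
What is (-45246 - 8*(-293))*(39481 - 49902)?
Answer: 447081742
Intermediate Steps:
(-45246 - 8*(-293))*(39481 - 49902) = (-45246 + 2344)*(-10421) = -42902*(-10421) = 447081742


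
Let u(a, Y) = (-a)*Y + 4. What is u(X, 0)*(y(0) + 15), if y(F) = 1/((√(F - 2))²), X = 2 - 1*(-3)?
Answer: 58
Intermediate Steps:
X = 5 (X = 2 + 3 = 5)
u(a, Y) = 4 - Y*a (u(a, Y) = -Y*a + 4 = 4 - Y*a)
y(F) = 1/(-2 + F) (y(F) = 1/((√(-2 + F))²) = 1/(-2 + F))
u(X, 0)*(y(0) + 15) = (4 - 1*0*5)*(1/(-2 + 0) + 15) = (4 + 0)*(1/(-2) + 15) = 4*(-½ + 15) = 4*(29/2) = 58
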